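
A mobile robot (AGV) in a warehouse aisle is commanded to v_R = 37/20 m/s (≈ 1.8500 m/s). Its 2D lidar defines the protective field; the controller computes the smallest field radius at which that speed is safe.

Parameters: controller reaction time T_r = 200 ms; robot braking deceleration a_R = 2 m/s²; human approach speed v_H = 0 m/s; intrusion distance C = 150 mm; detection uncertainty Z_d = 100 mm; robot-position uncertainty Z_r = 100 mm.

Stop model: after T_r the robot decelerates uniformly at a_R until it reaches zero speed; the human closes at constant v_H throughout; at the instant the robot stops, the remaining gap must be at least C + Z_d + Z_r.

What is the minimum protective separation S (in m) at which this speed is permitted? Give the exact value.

stop time T_s = (37/20)/2 = 0.9250 s
reaction-phase robot travel = 1.8500·0.2000 = 0.3700 m
robot under decel: 1.8500²/(2·2.0000) = 0.8556 m
person approaches 0.0000·(0.2000+0.9250) = 0.0000 m
C+Z_d+Z_r = 0.1500+0.1000+0.1000 = 0.3500 m
S_min ≈ 0.3700+0.8556+0.0000+0.3500  ⇒  S_min = 2521/1600 m

S_min = 2521/1600 m = 1.5756 m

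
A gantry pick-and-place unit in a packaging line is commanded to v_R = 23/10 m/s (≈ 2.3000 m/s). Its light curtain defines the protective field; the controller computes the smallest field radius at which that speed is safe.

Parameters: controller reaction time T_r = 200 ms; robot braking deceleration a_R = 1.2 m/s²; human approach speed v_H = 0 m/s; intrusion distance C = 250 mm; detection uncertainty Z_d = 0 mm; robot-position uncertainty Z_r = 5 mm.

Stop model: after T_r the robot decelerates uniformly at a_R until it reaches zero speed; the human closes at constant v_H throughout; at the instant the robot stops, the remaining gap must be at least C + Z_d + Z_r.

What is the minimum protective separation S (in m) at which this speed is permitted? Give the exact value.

S_min = 3503/1200 m = 2.9192 m

T_s = v_R/a_R = (23/10)/(6/5) = 1.9167 s
reaction-phase robot travel = 2.3000·0.2000 = 0.4600 m
robot under decel: 2.3000²/(2·1.2000) = 2.2042 m
person approaches 0.0000·(0.2000+1.9167) = 0.0000 m
margins: 0.2500+0.0000+0.0050 = 0.2550 m
S_min ≈ 0.4600+2.2042+0.0000+0.2550  ⇒  S_min = 3503/1200 m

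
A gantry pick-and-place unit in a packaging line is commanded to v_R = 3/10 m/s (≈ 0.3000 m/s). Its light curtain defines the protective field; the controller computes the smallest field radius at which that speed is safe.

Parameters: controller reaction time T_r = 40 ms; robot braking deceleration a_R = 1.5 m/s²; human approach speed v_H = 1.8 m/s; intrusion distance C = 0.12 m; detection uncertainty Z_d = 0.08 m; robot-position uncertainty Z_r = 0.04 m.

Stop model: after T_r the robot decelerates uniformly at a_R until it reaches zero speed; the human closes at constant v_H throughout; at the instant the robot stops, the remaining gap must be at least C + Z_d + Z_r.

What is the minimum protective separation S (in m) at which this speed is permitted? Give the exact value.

S_min = 357/500 m = 0.7140 m

stop time T_s = (3/10)/(3/2) = 0.2000 s
robot covers v_R·T_r = 0.3000·0.0400 = 0.0120 m before braking
robot under decel: 0.3000²/(2·1.5000) = 0.0300 m
human closes 1.8000·0.2400 = 0.4320 m
residual clearance needed = 0.1200+0.0800+0.0400 = 0.2400 m
S_min ≈ 0.0120+0.0300+0.4320+0.2400  ⇒  S_min = 357/500 m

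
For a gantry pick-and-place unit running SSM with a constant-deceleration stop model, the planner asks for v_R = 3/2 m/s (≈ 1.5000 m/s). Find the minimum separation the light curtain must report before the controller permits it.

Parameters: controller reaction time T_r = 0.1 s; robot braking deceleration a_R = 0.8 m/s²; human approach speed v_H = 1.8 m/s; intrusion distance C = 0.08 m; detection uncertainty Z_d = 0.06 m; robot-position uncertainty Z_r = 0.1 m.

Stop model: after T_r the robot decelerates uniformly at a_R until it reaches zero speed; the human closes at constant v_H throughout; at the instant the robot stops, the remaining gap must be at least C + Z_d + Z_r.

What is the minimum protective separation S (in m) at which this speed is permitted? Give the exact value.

S_min = 4281/800 m = 5.3513 m

stop time T_s = (3/2)/(4/5) = 1.8750 s
robot in T_r: 1.5000·0.1000 = 0.1500 m
robot under decel: 1.5000²/(2·0.8000) = 1.4062 m
human closes 1.8000·1.9750 = 3.5550 m
C+Z_d+Z_r = 0.0800+0.0600+0.1000 = 0.2400 m
S_min ≈ 0.1500+1.4062+3.5550+0.2400  ⇒  S_min = 4281/800 m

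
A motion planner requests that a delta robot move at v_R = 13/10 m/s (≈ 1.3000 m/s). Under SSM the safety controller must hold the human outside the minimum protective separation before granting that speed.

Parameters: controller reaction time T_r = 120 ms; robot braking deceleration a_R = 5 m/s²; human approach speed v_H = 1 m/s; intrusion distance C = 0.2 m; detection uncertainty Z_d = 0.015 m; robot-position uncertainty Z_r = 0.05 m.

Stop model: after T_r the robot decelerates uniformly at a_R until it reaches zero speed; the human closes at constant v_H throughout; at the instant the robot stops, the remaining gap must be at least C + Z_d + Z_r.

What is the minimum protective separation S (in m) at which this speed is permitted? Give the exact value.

S_min = 97/100 m = 0.9700 m

stop time T_s = (13/10)/5 = 0.2600 s
robot in T_r: 1.3000·0.1200 = 0.1560 m
robot under decel: 1.3000²/(2·5.0000) = 0.1690 m
human over T_r+T_s: 1.0000·(0.1200+0.2600) = 0.3800 m
residual clearance needed = 0.2000+0.0150+0.0500 = 0.2650 m
S_min ≈ 0.1560+0.1690+0.3800+0.2650  ⇒  S_min = 97/100 m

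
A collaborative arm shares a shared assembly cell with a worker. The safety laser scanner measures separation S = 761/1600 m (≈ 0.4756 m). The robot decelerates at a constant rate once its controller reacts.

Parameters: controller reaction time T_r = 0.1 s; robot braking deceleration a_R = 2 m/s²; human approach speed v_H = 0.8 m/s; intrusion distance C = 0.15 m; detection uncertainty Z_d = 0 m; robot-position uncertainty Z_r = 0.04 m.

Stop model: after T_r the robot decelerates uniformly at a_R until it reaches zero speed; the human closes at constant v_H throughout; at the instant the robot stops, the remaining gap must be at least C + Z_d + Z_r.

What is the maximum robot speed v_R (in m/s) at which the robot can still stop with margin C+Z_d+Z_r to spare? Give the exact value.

v_R_max = 7/20 m/s = 0.3500 m/s

quadratic (1/4)·v² + (1/2)·v + (-329/1600) = 0
  disc = (1/2)² − 4·(1/4)·(-329/1600) = 729/1600 ; √disc = 27/40
  v_R = (−(1/2) + 27/40) / (2·(1/4)) = 7/20 m/s
check:
T_s = v_R/a_R = (7/20)/2 = 0.1750 s
robot covers v_R·T_r = 0.3500·0.1000 = 0.0350 m before braking
braking distance = 0.3500²/(2·2.0000) = 0.0306 m
person approaches 0.8000·(0.1000+0.1750) = 0.2200 m
C+Z_d+Z_r = 0.1500+0.0000+0.0400 = 0.1900 m
sum ≈ 0.0350+0.0306+0.2200+0.1900 ≈ 0.4756 m = S ✓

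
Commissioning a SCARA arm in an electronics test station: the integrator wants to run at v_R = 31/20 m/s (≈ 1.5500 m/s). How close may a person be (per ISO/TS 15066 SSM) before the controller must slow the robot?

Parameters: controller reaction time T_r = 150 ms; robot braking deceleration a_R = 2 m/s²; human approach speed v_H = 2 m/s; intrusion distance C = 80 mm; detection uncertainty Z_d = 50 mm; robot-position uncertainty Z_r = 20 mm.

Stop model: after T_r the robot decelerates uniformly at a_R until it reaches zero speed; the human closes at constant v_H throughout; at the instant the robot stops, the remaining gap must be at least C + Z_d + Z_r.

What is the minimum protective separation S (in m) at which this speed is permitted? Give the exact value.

S_min = 4533/1600 m = 2.8331 m

T_s = v_R/a_R = (31/20)/2 = 0.7750 s
reaction-phase robot travel = 1.5500·0.1500 = 0.2325 m
robot covers 1.5500·0.7750 − ½·2.0000·0.7750² = 0.6006 m while stopping
person approaches 2.0000·(0.1500+0.7750) = 1.8500 m
residual clearance needed = 0.0800+0.0500+0.0200 = 0.1500 m
S_min ≈ 0.2325+0.6006+1.8500+0.1500  ⇒  S_min = 4533/1600 m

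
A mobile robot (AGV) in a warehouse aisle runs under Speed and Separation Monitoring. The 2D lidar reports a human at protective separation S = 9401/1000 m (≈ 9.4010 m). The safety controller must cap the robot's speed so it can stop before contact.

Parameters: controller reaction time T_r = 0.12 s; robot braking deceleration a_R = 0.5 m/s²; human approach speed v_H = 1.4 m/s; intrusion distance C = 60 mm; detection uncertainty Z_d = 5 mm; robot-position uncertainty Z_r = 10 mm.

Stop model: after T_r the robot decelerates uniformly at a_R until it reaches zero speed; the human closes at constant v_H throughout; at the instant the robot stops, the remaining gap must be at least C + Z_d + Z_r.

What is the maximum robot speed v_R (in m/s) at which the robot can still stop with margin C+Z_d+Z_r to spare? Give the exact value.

at the boundary: (1)·v² + (73/25)·v + (-4579/500) = 0
  disc = (73/25)² − 4·(1)·(-4579/500) = 28224/625 ; √disc = 168/25
  v_R = (−(73/25) + 168/25) / (2·(1)) = 19/10 m/s
check:
braking lasts T_s = (19/10)/(1/2) = 3.8000 s
reaction-phase robot travel = 1.9000·0.1200 = 0.2280 m
robot covers 1.9000·3.8000 − ½·0.5000·3.8000² = 3.6100 m while stopping
human over T_r+T_s: 1.4000·(0.1200+3.8000) = 5.4880 m
margins: 0.0600+0.0050+0.0100 = 0.0750 m
sum ≈ 0.2280+3.6100+5.4880+0.0750 ≈ 9.4010 m = S ✓

v_R_max = 19/10 m/s = 1.9000 m/s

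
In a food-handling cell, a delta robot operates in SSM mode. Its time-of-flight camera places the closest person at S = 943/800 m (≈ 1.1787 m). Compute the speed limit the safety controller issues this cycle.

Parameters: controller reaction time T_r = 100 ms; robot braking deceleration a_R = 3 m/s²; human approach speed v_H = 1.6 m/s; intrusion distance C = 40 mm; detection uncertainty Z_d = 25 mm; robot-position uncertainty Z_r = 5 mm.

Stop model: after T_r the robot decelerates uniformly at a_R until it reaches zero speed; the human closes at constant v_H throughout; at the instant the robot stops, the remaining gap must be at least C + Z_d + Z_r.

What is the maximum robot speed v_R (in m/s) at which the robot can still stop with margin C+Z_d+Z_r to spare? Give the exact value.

at the boundary: (1/6)·v² + (19/30)·v + (-759/800) = 0
  disc = (19/30)² − 4·(1/6)·(-759/800) = 3721/3600 ; √disc = 61/60
  v_R = (−(19/30) + 61/60) / (2·(1/6)) = 23/20 m/s
check:
stop time T_s = (23/20)/3 = 0.3833 s
robot in T_r: 1.1500·0.1000 = 0.1150 m
robot covers 1.1500·0.3833 − ½·3.0000·0.3833² = 0.2204 m while stopping
human closes 1.6000·0.4833 = 0.7733 m
residual clearance needed = 0.0400+0.0250+0.0050 = 0.0700 m
sum ≈ 0.1150+0.2204+0.7733+0.0700 ≈ 1.1787 m = S ✓

v_R_max = 23/20 m/s = 1.1500 m/s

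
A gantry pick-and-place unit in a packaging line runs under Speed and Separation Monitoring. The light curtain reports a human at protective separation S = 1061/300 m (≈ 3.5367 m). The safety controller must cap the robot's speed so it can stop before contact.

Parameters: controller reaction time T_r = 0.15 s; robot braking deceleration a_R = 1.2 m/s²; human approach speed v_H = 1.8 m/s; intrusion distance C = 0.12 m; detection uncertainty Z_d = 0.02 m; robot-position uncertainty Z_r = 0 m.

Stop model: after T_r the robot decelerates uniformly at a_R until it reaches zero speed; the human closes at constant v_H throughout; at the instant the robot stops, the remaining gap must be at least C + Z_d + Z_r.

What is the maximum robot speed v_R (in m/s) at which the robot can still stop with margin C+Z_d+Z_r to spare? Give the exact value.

at the boundary: (5/12)·v² + (33/20)·v + (-469/150) = 0
  disc = (33/20)² − 4·(5/12)·(-469/150) = 28561/3600 ; √disc = 169/60
  v_R = (−(33/20) + 169/60) / (2·(5/12)) = 7/5 m/s
check:
T_s = v_R/a_R = (7/5)/(6/5) = 1.1667 s
robot in T_r: 1.4000·0.1500 = 0.2100 m
robot under decel: 1.4000²/(2·1.2000) = 0.8167 m
person approaches 1.8000·(0.1500+1.1667) = 2.3700 m
margins: 0.1200+0.0200+0.0000 = 0.1400 m
sum ≈ 0.2100+0.8167+2.3700+0.1400 ≈ 3.5367 m = S ✓

v_R_max = 7/5 m/s = 1.4000 m/s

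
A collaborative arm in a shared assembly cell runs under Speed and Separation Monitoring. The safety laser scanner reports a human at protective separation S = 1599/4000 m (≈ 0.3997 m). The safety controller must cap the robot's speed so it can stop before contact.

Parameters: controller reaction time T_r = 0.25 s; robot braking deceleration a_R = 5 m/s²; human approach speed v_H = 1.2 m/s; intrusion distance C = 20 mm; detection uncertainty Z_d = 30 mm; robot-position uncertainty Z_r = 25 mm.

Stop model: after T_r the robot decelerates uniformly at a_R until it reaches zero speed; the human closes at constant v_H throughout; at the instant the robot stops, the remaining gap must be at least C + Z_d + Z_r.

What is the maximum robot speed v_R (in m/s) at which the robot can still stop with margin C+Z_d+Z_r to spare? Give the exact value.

v_R_max = 1/20 m/s = 0.0500 m/s

quadratic (1/10)·v² + (49/100)·v + (-99/4000) = 0
  disc = (49/100)² − 4·(1/10)·(-99/4000) = 1/4 ; √disc = 1/2
  v_R = (−(49/100) + 1/2) / (2·(1/10)) = 1/20 m/s
check:
braking lasts T_s = (1/20)/5 = 0.0100 s
robot in T_r: 0.0500·0.2500 = 0.0125 m
braking distance = 0.0500²/(2·5.0000) = 0.0003 m
person approaches 1.2000·(0.2500+0.0100) = 0.3120 m
margins: 0.0200+0.0300+0.0250 = 0.0750 m
sum ≈ 0.0125+0.0003+0.3120+0.0750 ≈ 0.3997 m = S ✓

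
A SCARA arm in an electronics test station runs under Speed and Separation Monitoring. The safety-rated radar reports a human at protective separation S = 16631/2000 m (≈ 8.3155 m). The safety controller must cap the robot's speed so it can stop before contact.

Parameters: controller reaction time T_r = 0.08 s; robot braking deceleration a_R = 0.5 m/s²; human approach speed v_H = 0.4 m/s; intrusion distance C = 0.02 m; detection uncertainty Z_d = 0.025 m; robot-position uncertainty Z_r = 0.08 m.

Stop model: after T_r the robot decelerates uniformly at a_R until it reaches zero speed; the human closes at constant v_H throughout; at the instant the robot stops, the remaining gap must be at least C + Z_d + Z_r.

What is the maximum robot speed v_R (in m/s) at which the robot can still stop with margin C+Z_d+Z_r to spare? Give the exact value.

v_R_max = 49/20 m/s = 2.4500 m/s

quadratic (1)·v² + (22/25)·v + (-16317/2000) = 0
  disc = (22/25)² − 4·(1)·(-16317/2000) = 83521/2500 ; √disc = 289/50
  v_R = (−(22/25) + 289/50) / (2·(1)) = 49/20 m/s
check:
stop time T_s = (49/20)/(1/2) = 4.9000 s
robot covers v_R·T_r = 2.4500·0.0800 = 0.1960 m before braking
robot under decel: 2.4500²/(2·0.5000) = 6.0025 m
human over T_r+T_s: 0.4000·(0.0800+4.9000) = 1.9920 m
margins: 0.0200+0.0250+0.0800 = 0.1250 m
sum ≈ 0.1960+6.0025+1.9920+0.1250 ≈ 8.3155 m = S ✓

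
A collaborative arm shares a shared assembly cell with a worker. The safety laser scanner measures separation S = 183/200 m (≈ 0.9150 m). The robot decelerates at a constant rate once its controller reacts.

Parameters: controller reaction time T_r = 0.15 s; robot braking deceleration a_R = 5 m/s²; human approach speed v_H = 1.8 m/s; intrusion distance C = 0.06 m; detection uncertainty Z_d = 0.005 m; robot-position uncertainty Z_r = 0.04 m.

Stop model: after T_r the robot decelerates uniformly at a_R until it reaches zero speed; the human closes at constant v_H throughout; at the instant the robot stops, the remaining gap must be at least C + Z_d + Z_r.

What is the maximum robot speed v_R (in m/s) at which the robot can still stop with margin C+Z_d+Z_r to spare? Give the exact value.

at the boundary: (1/10)·v² + (51/100)·v + (-27/50) = 0
  disc = (51/100)² − 4·(1/10)·(-27/50) = 4761/10000 ; √disc = 69/100
  v_R = (−(51/100) + 69/100) / (2·(1/10)) = 9/10 m/s
check:
braking lasts T_s = (9/10)/5 = 0.1800 s
robot covers v_R·T_r = 0.9000·0.1500 = 0.1350 m before braking
braking distance = 0.9000²/(2·5.0000) = 0.0810 m
human closes 1.8000·0.3300 = 0.5940 m
C+Z_d+Z_r = 0.0600+0.0050+0.0400 = 0.1050 m
sum ≈ 0.1350+0.0810+0.5940+0.1050 ≈ 0.9150 m = S ✓

v_R_max = 9/10 m/s = 0.9000 m/s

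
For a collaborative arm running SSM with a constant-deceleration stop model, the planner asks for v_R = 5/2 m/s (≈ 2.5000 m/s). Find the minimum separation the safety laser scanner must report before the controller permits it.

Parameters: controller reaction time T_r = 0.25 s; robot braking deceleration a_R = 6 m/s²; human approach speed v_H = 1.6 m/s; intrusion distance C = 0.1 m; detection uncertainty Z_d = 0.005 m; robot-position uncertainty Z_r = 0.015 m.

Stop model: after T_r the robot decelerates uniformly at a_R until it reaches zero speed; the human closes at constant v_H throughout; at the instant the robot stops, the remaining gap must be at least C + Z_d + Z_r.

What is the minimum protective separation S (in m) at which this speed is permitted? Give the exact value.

S_min = 933/400 m = 2.3325 m

T_s = v_R/a_R = (5/2)/6 = 0.4167 s
reaction-phase robot travel = 2.5000·0.2500 = 0.6250 m
robot covers 2.5000·0.4167 − ½·6.0000·0.4167² = 0.5208 m while stopping
human over T_r+T_s: 1.6000·(0.2500+0.4167) = 1.0667 m
margins: 0.1000+0.0050+0.0150 = 0.1200 m
S_min ≈ 0.6250+0.5208+1.0667+0.1200  ⇒  S_min = 933/400 m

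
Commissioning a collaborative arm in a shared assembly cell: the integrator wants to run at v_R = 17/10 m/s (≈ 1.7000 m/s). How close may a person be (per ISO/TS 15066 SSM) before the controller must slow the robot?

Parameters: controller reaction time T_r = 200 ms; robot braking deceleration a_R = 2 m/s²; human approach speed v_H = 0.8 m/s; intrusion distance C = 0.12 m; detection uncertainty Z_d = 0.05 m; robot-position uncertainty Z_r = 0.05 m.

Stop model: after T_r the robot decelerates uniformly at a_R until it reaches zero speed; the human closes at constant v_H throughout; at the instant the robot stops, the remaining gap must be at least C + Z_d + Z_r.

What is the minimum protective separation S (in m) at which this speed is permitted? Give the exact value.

stop time T_s = (17/10)/2 = 0.8500 s
robot covers v_R·T_r = 1.7000·0.2000 = 0.3400 m before braking
robot covers 1.7000·0.8500 − ½·2.0000·0.8500² = 0.7225 m while stopping
person approaches 0.8000·(0.2000+0.8500) = 0.8400 m
residual clearance needed = 0.1200+0.0500+0.0500 = 0.2200 m
S_min ≈ 0.3400+0.7225+0.8400+0.2200  ⇒  S_min = 849/400 m

S_min = 849/400 m = 2.1225 m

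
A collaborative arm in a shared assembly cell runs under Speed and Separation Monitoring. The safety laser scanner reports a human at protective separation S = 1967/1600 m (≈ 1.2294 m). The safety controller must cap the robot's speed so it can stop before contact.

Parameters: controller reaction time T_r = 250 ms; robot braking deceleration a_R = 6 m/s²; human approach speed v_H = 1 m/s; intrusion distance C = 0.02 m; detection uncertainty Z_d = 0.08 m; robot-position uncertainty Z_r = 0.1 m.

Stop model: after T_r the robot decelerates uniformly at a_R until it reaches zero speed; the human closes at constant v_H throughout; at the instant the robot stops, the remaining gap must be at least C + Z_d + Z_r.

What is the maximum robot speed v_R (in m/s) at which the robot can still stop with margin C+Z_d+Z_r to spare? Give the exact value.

at the boundary: (1/12)·v² + (5/12)·v + (-1247/1600) = 0
  disc = (5/12)² − 4·(1/12)·(-1247/1600) = 6241/14400 ; √disc = 79/120
  v_R = (−(5/12) + 79/120) / (2·(1/12)) = 29/20 m/s
check:
braking lasts T_s = (29/20)/6 = 0.2417 s
robot in T_r: 1.4500·0.2500 = 0.3625 m
robot under decel: 1.4500²/(2·6.0000) = 0.1752 m
human closes 1.0000·0.4917 = 0.4917 m
residual clearance needed = 0.0200+0.0800+0.1000 = 0.2000 m
sum ≈ 0.3625+0.1752+0.4917+0.2000 ≈ 1.2294 m = S ✓

v_R_max = 29/20 m/s = 1.4500 m/s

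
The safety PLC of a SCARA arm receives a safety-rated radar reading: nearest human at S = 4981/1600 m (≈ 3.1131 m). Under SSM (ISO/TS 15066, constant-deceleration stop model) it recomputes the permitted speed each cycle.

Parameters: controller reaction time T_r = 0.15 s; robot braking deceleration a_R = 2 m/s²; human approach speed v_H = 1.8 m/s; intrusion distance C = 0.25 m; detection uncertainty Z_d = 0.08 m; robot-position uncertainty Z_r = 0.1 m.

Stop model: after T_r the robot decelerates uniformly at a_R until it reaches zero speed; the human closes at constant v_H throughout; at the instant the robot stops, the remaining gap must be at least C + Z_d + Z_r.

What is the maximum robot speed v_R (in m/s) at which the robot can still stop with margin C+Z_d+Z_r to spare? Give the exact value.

v_R_max = 33/20 m/s = 1.6500 m/s

quadratic (1/4)·v² + (21/20)·v + (-3861/1600) = 0
  disc = (21/20)² − 4·(1/4)·(-3861/1600) = 225/64 ; √disc = 15/8
  v_R = (−(21/20) + 15/8) / (2·(1/4)) = 33/20 m/s
check:
T_s = v_R/a_R = (33/20)/2 = 0.8250 s
robot covers v_R·T_r = 1.6500·0.1500 = 0.2475 m before braking
braking distance = 1.6500²/(2·2.0000) = 0.6806 m
human over T_r+T_s: 1.8000·(0.1500+0.8250) = 1.7550 m
residual clearance needed = 0.2500+0.0800+0.1000 = 0.4300 m
sum ≈ 0.2475+0.6806+1.7550+0.4300 ≈ 3.1131 m = S ✓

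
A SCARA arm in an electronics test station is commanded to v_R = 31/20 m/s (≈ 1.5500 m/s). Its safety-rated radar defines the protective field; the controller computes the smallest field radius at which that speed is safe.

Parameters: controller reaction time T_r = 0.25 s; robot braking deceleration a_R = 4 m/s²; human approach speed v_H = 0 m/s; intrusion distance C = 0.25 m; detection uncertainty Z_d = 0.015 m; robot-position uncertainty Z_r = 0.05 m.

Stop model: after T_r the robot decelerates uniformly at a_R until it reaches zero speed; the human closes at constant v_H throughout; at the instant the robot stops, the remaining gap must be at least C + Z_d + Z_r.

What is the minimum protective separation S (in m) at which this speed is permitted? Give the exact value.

S_min = 3209/3200 m = 1.0028 m

braking lasts T_s = (31/20)/4 = 0.3875 s
reaction-phase robot travel = 1.5500·0.2500 = 0.3875 m
robot covers 1.5500·0.3875 − ½·4.0000·0.3875² = 0.3003 m while stopping
human over T_r+T_s: 0.0000·(0.2500+0.3875) = 0.0000 m
C+Z_d+Z_r = 0.2500+0.0150+0.0500 = 0.3150 m
S_min ≈ 0.3875+0.3003+0.0000+0.3150  ⇒  S_min = 3209/3200 m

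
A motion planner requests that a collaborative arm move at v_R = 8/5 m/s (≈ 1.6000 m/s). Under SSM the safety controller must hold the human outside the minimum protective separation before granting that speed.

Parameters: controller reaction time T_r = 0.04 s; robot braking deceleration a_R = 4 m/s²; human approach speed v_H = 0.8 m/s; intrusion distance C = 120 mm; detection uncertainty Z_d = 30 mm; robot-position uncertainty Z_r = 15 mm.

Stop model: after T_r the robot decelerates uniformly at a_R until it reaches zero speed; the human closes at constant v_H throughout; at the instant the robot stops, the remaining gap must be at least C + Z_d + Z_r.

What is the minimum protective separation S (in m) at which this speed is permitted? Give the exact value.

braking lasts T_s = (8/5)/4 = 0.4000 s
robot in T_r: 1.6000·0.0400 = 0.0640 m
robot covers 1.6000·0.4000 − ½·4.0000·0.4000² = 0.3200 m while stopping
human over T_r+T_s: 0.8000·(0.0400+0.4000) = 0.3520 m
residual clearance needed = 0.1200+0.0300+0.0150 = 0.1650 m
S_min ≈ 0.0640+0.3200+0.3520+0.1650  ⇒  S_min = 901/1000 m

S_min = 901/1000 m = 0.9010 m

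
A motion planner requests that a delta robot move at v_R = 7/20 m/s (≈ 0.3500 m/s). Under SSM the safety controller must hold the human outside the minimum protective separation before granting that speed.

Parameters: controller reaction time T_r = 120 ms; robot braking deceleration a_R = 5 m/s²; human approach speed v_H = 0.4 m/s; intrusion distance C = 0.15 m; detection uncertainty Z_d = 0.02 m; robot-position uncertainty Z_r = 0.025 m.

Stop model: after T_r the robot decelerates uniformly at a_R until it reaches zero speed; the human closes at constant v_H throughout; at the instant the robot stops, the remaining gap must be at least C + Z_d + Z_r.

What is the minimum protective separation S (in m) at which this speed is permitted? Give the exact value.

T_s = v_R/a_R = (7/20)/5 = 0.0700 s
reaction-phase robot travel = 0.3500·0.1200 = 0.0420 m
robot under decel: 0.3500²/(2·5.0000) = 0.0123 m
human over T_r+T_s: 0.4000·(0.1200+0.0700) = 0.0760 m
margins: 0.1500+0.0200+0.0250 = 0.1950 m
S_min ≈ 0.0420+0.0123+0.0760+0.1950  ⇒  S_min = 1301/4000 m

S_min = 1301/4000 m = 0.3252 m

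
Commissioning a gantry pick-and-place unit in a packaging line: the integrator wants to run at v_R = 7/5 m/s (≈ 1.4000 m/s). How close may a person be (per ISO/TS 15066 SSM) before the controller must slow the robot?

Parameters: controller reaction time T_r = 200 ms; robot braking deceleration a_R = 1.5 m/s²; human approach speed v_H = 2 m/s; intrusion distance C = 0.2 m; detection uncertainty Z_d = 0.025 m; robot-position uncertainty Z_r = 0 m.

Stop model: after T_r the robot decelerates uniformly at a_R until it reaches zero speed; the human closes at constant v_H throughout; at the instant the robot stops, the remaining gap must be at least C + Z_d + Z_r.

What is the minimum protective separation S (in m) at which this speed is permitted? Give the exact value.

S_min = 137/40 m = 3.4250 m

braking lasts T_s = (7/5)/(3/2) = 0.9333 s
robot covers v_R·T_r = 1.4000·0.2000 = 0.2800 m before braking
braking distance = 1.4000²/(2·1.5000) = 0.6533 m
person approaches 2.0000·(0.2000+0.9333) = 2.2667 m
C+Z_d+Z_r = 0.2000+0.0250+0.0000 = 0.2250 m
S_min ≈ 0.2800+0.6533+2.2667+0.2250  ⇒  S_min = 137/40 m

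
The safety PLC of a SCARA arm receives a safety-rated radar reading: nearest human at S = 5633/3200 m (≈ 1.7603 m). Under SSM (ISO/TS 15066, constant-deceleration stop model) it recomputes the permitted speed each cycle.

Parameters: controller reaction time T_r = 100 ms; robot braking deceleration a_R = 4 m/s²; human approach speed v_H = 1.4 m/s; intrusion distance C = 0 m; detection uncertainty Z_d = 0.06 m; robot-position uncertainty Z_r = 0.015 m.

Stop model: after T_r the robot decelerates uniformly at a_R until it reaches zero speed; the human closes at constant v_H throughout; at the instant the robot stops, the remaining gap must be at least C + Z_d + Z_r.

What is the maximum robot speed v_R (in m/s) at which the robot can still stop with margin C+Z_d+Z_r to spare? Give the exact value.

collect terms ⇒ (1/8)·v_R² + (9/20)·v_R + (-989/640) = 0
  disc = (9/20)² − 4·(1/8)·(-989/640) = 6241/6400 ; √disc = 79/80
  v_R = (−(9/20) + 79/80) / (2·(1/8)) = 43/20 m/s
check:
braking lasts T_s = (43/20)/4 = 0.5375 s
reaction-phase robot travel = 2.1500·0.1000 = 0.2150 m
braking distance = 2.1500²/(2·4.0000) = 0.5778 m
person approaches 1.4000·(0.1000+0.5375) = 0.8925 m
residual clearance needed = 0.0000+0.0600+0.0150 = 0.0750 m
sum ≈ 0.2150+0.5778+0.8925+0.0750 ≈ 1.7603 m = S ✓

v_R_max = 43/20 m/s = 2.1500 m/s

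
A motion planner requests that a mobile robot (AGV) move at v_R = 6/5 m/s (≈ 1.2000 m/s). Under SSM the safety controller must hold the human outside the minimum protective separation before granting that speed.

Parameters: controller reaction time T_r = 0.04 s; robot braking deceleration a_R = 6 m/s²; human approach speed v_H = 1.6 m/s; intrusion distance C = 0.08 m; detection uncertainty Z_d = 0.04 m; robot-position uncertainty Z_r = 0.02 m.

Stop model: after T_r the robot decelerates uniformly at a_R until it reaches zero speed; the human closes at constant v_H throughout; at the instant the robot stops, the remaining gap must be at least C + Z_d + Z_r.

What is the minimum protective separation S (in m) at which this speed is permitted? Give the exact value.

braking lasts T_s = (6/5)/6 = 0.2000 s
robot covers v_R·T_r = 1.2000·0.0400 = 0.0480 m before braking
robot covers 1.2000·0.2000 − ½·6.0000·0.2000² = 0.1200 m while stopping
human closes 1.6000·0.2400 = 0.3840 m
margins: 0.0800+0.0400+0.0200 = 0.1400 m
S_min ≈ 0.0480+0.1200+0.3840+0.1400  ⇒  S_min = 173/250 m

S_min = 173/250 m = 0.6920 m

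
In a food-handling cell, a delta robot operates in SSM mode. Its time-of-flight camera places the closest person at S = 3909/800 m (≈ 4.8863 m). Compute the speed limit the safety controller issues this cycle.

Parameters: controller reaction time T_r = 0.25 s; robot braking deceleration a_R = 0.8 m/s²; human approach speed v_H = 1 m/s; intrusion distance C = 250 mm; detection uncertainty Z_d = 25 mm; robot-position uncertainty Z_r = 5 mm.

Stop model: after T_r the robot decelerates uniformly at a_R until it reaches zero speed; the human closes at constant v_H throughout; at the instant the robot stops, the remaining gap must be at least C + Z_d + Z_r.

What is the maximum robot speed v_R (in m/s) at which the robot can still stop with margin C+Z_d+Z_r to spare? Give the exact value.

v_R_max = 17/10 m/s = 1.7000 m/s

collect terms ⇒ (5/8)·v_R² + (3/2)·v_R + (-697/160) = 0
  disc = (3/2)² − 4·(5/8)·(-697/160) = 841/64 ; √disc = 29/8
  v_R = (−(3/2) + 29/8) / (2·(5/8)) = 17/10 m/s
check:
braking lasts T_s = (17/10)/(4/5) = 2.1250 s
robot in T_r: 1.7000·0.2500 = 0.4250 m
robot under decel: 1.7000²/(2·0.8000) = 1.8062 m
person approaches 1.0000·(0.2500+2.1250) = 2.3750 m
margins: 0.2500+0.0250+0.0050 = 0.2800 m
sum ≈ 0.4250+1.8062+2.3750+0.2800 ≈ 4.8863 m = S ✓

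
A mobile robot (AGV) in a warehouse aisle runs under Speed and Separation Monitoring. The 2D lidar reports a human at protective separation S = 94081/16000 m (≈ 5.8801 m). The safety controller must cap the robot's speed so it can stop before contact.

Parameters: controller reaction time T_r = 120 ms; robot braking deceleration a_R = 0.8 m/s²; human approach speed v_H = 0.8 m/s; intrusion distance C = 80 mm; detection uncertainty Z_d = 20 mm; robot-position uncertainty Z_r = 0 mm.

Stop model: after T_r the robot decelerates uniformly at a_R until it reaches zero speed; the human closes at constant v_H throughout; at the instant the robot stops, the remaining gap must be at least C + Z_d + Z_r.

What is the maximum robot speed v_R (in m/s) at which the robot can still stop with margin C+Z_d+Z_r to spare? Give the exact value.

v_R_max = 9/4 m/s = 2.2500 m/s

quadratic (5/8)·v² + (28/25)·v + (-18189/3200) = 0
  disc = (28/25)² − 4·(5/8)·(-18189/3200) = 2474329/160000 ; √disc = 1573/400
  v_R = (−(28/25) + 1573/400) / (2·(5/8)) = 9/4 m/s
check:
braking lasts T_s = (9/4)/(4/5) = 2.8125 s
robot in T_r: 2.2500·0.1200 = 0.2700 m
robot covers 2.2500·2.8125 − ½·0.8000·2.8125² = 3.1641 m while stopping
person approaches 0.8000·(0.1200+2.8125) = 2.3460 m
margins: 0.0800+0.0200+0.0000 = 0.1000 m
sum ≈ 0.2700+3.1641+2.3460+0.1000 ≈ 5.8801 m = S ✓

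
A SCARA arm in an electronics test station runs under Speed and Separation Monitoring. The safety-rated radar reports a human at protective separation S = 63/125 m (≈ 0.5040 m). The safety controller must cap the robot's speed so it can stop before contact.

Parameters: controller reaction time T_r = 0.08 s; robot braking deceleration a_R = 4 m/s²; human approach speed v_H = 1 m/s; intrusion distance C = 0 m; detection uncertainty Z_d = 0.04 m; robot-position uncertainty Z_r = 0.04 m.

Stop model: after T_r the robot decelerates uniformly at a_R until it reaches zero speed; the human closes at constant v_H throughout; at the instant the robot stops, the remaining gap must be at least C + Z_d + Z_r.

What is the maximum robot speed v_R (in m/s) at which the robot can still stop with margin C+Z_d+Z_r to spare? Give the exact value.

at the boundary: (1/8)·v² + (33/100)·v + (-43/125) = 0
  disc = (33/100)² − 4·(1/8)·(-43/125) = 2809/10000 ; √disc = 53/100
  v_R = (−(33/100) + 53/100) / (2·(1/8)) = 4/5 m/s
check:
T_s = v_R/a_R = (4/5)/4 = 0.2000 s
reaction-phase robot travel = 0.8000·0.0800 = 0.0640 m
braking distance = 0.8000²/(2·4.0000) = 0.0800 m
person approaches 1.0000·(0.0800+0.2000) = 0.2800 m
C+Z_d+Z_r = 0.0000+0.0400+0.0400 = 0.0800 m
sum ≈ 0.0640+0.0800+0.2800+0.0800 ≈ 0.5040 m = S ✓

v_R_max = 4/5 m/s = 0.8000 m/s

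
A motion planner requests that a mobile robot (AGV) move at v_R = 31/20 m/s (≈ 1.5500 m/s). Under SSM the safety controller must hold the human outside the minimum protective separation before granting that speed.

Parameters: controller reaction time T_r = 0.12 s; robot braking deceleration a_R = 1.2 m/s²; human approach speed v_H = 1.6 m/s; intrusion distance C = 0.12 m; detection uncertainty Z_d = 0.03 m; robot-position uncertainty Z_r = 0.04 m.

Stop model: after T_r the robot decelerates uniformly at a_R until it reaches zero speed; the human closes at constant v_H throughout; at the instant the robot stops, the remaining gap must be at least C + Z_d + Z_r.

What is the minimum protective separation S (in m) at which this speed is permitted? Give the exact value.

S_min = 87257/24000 m = 3.6357 m

stop time T_s = (31/20)/(6/5) = 1.2917 s
reaction-phase robot travel = 1.5500·0.1200 = 0.1860 m
robot under decel: 1.5500²/(2·1.2000) = 1.0010 m
person approaches 1.6000·(0.1200+1.2917) = 2.2587 m
C+Z_d+Z_r = 0.1200+0.0300+0.0400 = 0.1900 m
S_min ≈ 0.1860+1.0010+2.2587+0.1900  ⇒  S_min = 87257/24000 m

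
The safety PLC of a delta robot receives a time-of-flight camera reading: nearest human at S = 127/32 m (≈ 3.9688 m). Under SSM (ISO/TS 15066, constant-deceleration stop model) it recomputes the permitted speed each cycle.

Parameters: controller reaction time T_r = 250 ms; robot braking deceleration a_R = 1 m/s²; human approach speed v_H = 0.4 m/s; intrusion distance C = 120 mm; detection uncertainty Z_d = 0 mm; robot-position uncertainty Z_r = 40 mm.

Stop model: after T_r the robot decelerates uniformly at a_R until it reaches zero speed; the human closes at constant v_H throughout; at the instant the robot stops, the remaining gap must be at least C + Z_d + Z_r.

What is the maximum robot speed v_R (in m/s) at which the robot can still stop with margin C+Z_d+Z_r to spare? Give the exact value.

v_R_max = 43/20 m/s = 2.1500 m/s

quadratic (1/2)·v² + (13/20)·v + (-2967/800) = 0
  disc = (13/20)² − 4·(1/2)·(-2967/800) = 196/25 ; √disc = 14/5
  v_R = (−(13/20) + 14/5) / (2·(1/2)) = 43/20 m/s
check:
stop time T_s = (43/20)/1 = 2.1500 s
reaction-phase robot travel = 2.1500·0.2500 = 0.5375 m
braking distance = 2.1500²/(2·1.0000) = 2.3112 m
human closes 0.4000·2.4000 = 0.9600 m
C+Z_d+Z_r = 0.1200+0.0000+0.0400 = 0.1600 m
sum ≈ 0.5375+2.3112+0.9600+0.1600 ≈ 3.9688 m = S ✓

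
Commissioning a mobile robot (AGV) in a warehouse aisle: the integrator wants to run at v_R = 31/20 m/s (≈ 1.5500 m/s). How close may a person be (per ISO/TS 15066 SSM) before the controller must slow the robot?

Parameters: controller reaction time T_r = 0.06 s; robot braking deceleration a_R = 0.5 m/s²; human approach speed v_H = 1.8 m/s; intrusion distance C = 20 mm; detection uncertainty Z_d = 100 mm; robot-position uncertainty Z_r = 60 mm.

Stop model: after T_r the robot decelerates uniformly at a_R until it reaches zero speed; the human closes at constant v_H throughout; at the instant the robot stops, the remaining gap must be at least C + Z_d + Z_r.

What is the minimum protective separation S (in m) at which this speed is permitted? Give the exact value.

stop time T_s = (31/20)/(1/2) = 3.1000 s
reaction-phase robot travel = 1.5500·0.0600 = 0.0930 m
robot covers 1.5500·3.1000 − ½·0.5000·3.1000² = 2.4025 m while stopping
person approaches 1.8000·(0.0600+3.1000) = 5.6880 m
residual clearance needed = 0.0200+0.1000+0.0600 = 0.1800 m
S_min ≈ 0.0930+2.4025+5.6880+0.1800  ⇒  S_min = 16727/2000 m

S_min = 16727/2000 m = 8.3635 m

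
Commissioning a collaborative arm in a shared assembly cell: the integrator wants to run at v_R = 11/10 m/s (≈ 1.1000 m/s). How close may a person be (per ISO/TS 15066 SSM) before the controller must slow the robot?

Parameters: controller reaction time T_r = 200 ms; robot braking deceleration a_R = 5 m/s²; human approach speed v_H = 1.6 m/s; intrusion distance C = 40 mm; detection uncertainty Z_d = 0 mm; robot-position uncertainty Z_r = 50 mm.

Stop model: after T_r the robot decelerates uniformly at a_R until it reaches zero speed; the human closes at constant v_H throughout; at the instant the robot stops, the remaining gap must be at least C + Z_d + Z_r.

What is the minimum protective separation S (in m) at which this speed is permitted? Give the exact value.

T_s = v_R/a_R = (11/10)/5 = 0.2200 s
robot covers v_R·T_r = 1.1000·0.2000 = 0.2200 m before braking
robot under decel: 1.1000²/(2·5.0000) = 0.1210 m
human closes 1.6000·0.4200 = 0.6720 m
C+Z_d+Z_r = 0.0400+0.0000+0.0500 = 0.0900 m
S_min ≈ 0.2200+0.1210+0.6720+0.0900  ⇒  S_min = 1103/1000 m

S_min = 1103/1000 m = 1.1030 m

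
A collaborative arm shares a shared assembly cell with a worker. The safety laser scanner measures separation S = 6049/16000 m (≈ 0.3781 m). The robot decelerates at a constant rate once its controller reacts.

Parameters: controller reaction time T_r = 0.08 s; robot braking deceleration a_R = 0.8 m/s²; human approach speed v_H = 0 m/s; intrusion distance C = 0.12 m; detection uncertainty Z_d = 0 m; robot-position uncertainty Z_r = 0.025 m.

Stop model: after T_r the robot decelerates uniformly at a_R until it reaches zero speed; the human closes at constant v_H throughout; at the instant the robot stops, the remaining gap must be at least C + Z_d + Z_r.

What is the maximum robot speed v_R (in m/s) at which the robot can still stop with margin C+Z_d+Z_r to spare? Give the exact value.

v_R_max = 11/20 m/s = 0.5500 m/s

quadratic (5/8)·v² + (2/25)·v + (-3729/16000) = 0
  disc = (2/25)² − 4·(5/8)·(-3729/16000) = 94249/160000 ; √disc = 307/400
  v_R = (−(2/25) + 307/400) / (2·(5/8)) = 11/20 m/s
check:
braking lasts T_s = (11/20)/(4/5) = 0.6875 s
reaction-phase robot travel = 0.5500·0.0800 = 0.0440 m
robot covers 0.5500·0.6875 − ½·0.8000·0.6875² = 0.1891 m while stopping
human closes 0.0000·0.7675 = 0.0000 m
residual clearance needed = 0.1200+0.0000+0.0250 = 0.1450 m
sum ≈ 0.0440+0.1891+0.0000+0.1450 ≈ 0.3781 m = S ✓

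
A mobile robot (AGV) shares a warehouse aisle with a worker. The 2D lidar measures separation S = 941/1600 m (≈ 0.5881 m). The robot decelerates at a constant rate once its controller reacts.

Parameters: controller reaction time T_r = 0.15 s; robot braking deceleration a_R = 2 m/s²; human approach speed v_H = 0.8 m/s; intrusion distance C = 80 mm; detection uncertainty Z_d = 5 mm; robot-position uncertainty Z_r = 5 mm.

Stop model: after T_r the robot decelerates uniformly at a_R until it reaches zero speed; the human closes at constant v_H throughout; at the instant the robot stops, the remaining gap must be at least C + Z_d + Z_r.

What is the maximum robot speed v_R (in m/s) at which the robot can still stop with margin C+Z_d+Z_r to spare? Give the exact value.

v_R_max = 11/20 m/s = 0.5500 m/s

at the boundary: (1/4)·v² + (11/20)·v + (-121/320) = 0
  disc = (11/20)² − 4·(1/4)·(-121/320) = 1089/1600 ; √disc = 33/40
  v_R = (−(11/20) + 33/40) / (2·(1/4)) = 11/20 m/s
check:
T_s = v_R/a_R = (11/20)/2 = 0.2750 s
robot in T_r: 0.5500·0.1500 = 0.0825 m
braking distance = 0.5500²/(2·2.0000) = 0.0756 m
human over T_r+T_s: 0.8000·(0.1500+0.2750) = 0.3400 m
C+Z_d+Z_r = 0.0800+0.0050+0.0050 = 0.0900 m
sum ≈ 0.0825+0.0756+0.3400+0.0900 ≈ 0.5881 m = S ✓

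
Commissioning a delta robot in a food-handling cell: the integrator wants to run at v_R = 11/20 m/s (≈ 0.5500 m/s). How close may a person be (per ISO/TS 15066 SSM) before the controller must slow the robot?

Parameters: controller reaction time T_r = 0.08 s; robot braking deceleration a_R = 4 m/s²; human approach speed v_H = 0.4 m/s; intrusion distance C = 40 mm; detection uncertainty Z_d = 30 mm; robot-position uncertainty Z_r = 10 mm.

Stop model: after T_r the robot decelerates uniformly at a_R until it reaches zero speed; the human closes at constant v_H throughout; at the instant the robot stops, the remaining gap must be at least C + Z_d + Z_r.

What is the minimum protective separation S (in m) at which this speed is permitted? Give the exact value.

S_min = 3981/16000 m = 0.2488 m

braking lasts T_s = (11/20)/4 = 0.1375 s
reaction-phase robot travel = 0.5500·0.0800 = 0.0440 m
braking distance = 0.5500²/(2·4.0000) = 0.0378 m
human over T_r+T_s: 0.4000·(0.0800+0.1375) = 0.0870 m
residual clearance needed = 0.0400+0.0300+0.0100 = 0.0800 m
S_min ≈ 0.0440+0.0378+0.0870+0.0800  ⇒  S_min = 3981/16000 m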